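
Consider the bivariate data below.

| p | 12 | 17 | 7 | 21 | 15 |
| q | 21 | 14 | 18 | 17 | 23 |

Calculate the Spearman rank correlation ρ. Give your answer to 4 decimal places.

-0.5000

Rank p: 2, 4, 1, 5, 3
Rank q: 4, 1, 3, 2, 5
d = rank(p) − rank(q): -2, 3, -2, 3, -2; Σd² = 30
ρ = 1 − 6Σd² / [n(n²−1)] = 1 − 6×30 / (5×24) = 1 − 180/120 ≈ -0.5000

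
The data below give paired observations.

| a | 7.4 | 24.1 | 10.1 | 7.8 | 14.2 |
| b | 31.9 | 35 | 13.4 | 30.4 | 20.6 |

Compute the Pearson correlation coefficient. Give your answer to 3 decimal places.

0.300

n = 5, Σa = 63.6, Σb = 131.3, Σa² = 1000.06, Σb² = 3770.69, Σab = 1744.54
nΣab − ΣaΣb = 8722.7 − 8350.68 = 372.02
nΣa² − (Σa)² = 5000.3 − 4044.96 = 955.34; nΣb² − (Σb)² = 18853.45 − 17239.69 = 1613.76
r = 372.02 / √(955.34 × 1613.76) = 372.02 / 1241.6479 ≈ 0.300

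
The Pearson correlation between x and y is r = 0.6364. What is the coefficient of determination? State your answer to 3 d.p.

0.405

r² = (0.6364)² = 0.405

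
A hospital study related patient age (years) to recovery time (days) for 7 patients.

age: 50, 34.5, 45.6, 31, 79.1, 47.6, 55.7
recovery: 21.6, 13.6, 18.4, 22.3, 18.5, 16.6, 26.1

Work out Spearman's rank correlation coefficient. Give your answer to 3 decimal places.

Rank age: 5, 2, 3, 1, 7, 4, 6
Rank recovery: 5, 1, 3, 6, 4, 2, 7
d = rank(age) − rank(recovery): 0, 1, 0, -5, 3, 2, -1; Σd² = 40
ρ = 1 − 6Σd² / [n(n²−1)] = 1 − 6×40 / (7×48) = 1 − 240/336 ≈ 0.286

0.286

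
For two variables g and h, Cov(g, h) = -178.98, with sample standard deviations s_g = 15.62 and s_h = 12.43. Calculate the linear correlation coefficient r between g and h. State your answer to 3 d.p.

r = Cov(g,h) / (s_g · s_h) = -178.98 / (15.62 × 12.43)
  = -178.98 / 194.1566 ≈ -0.922

-0.922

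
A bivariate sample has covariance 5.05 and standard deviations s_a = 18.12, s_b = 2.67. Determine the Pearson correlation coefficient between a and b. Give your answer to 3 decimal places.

0.104

r = Cov(a,b) / (s_a · s_b) = 5.05 / (18.12 × 2.67)
  = 5.05 / 48.3804 ≈ 0.104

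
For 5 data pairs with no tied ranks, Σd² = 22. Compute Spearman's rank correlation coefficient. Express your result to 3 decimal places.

ρ = 1 − 6Σd² / [n(n²−1)] = 1 − 6×22 / (5×24)
  = 1 − 132/120 = 1 − 1.1000 ≈ -0.100

-0.100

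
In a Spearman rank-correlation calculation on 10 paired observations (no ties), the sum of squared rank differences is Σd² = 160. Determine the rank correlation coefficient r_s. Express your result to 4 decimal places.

0.0303

ρ = 1 − 6Σd² / [n(n²−1)] = 1 − 6×160 / (10×99)
  = 1 − 960/990 = 1 − 0.96970 ≈ 0.0303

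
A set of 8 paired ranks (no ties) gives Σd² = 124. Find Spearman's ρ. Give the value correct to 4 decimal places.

ρ = 1 − 6Σd² / [n(n²−1)] = 1 − 6×124 / (8×63)
  = 1 − 744/504 = 1 − 1.47619 ≈ -0.4762

-0.4762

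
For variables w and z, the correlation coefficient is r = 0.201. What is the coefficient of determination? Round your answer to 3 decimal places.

0.040

r² = (0.201)² = 0.040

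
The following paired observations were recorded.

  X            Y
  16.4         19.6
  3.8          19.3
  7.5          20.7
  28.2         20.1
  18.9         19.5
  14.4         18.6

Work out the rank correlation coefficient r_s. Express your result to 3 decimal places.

Rank X: 4, 1, 2, 6, 5, 3
Rank Y: 4, 2, 6, 5, 3, 1
d = rank(X) − rank(Y): 0, -1, -4, 1, 2, 2; Σd² = 26
ρ = 1 − 6Σd² / [n(n²−1)] = 1 − 6×26 / (6×35) = 1 − 156/210 ≈ 0.257

0.257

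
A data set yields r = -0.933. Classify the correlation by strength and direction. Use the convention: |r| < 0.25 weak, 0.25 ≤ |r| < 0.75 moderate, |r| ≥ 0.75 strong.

strong negative

r = -0.933 < 0 so the relationship is negative.
|r| = 0.933, which falls in the strong range.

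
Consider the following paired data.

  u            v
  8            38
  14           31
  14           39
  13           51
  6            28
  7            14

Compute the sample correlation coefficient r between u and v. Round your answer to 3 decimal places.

0.587

n = 6, Σu = 62, Σv = 201, Σu² = 710, Σv² = 7507, Σuv = 2213
nΣuv − ΣuΣv = 13278 − 12462 = 816
nΣu² − (Σu)² = 4260 − 3844 = 416; nΣv² − (Σv)² = 45042 − 40401 = 4641
r = 816 / √(416 × 4641) = 816 / 1389.4805 ≈ 0.587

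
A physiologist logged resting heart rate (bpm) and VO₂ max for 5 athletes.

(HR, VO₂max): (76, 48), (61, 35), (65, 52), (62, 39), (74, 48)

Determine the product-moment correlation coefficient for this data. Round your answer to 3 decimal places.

0.638

n = 5, Σx = 338, Σy = 222, Σx² = 23042, Σy² = 10058, Σxy = 15133
nΣxy − ΣxΣy = 75665 − 75036 = 629
nΣx² − (Σx)² = 115210 − 114244 = 966; nΣy² − (Σy)² = 50290 − 49284 = 1006
r = 629 / √(966 × 1006) = 629 / 985.7971 ≈ 0.638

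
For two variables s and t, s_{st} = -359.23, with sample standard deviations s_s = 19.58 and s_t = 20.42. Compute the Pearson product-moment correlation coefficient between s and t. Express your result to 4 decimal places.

-0.8985

r = Cov(s,t) / (s_s · s_t) = -359.23 / (19.58 × 20.42)
  = -359.23 / 399.8236 ≈ -0.8985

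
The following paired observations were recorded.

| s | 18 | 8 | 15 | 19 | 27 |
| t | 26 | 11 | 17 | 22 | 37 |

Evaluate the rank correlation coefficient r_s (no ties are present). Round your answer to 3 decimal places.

0.900

Rank s: 3, 1, 2, 4, 5
Rank t: 4, 1, 2, 3, 5
d = rank(s) − rank(t): -1, 0, 0, 1, 0; Σd² = 2
ρ = 1 − 6Σd² / [n(n²−1)] = 1 − 6×2 / (5×24) = 1 − 12/120 ≈ 0.900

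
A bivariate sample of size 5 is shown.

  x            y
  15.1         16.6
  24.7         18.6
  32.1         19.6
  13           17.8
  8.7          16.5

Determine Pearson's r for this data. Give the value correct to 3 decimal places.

n = 5, Σx = 93.6, Σy = 89.1, Σx² = 2113.2, Σy² = 1594.77, Σxy = 1714.19
nΣxy − ΣxΣy = 8570.95 − 8339.76 = 231.19
nΣx² − (Σx)² = 10566 − 8760.96 = 1805.04; nΣy² − (Σy)² = 7973.85 − 7938.81 = 35.04
r = 231.19 / √(1805.04 × 35.04) = 231.19 / 251.4927 ≈ 0.919

0.919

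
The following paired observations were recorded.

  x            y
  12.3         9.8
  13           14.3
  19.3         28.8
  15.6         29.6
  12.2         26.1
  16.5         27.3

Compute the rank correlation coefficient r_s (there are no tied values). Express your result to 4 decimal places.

0.6571

Rank x: 2, 3, 6, 4, 1, 5
Rank y: 1, 2, 5, 6, 3, 4
d = rank(x) − rank(y): 1, 1, 1, -2, -2, 1; Σd² = 12
ρ = 1 − 6Σd² / [n(n²−1)] = 1 − 6×12 / (6×35) = 1 − 72/210 ≈ 0.6571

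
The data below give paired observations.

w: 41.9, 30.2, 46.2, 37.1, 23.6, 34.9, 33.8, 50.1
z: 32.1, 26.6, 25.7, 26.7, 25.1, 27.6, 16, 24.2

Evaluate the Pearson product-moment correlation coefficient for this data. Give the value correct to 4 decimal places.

0.1509

n = 8, Σw = 297.8, Σz = 204, Σw² = 11605.92, Σz² = 5344.76, Σwz = 7635.04
nΣwz − ΣwΣz = 61080.32 − 60751.2 = 329.12
nΣw² − (Σw)² = 92847.36 − 88684.84 = 4162.52; nΣz² − (Σz)² = 42758.08 − 41616 = 1142.08
r = 329.12 / √(4162.52 × 1142.08) = 329.12 / 2180.3511 ≈ 0.1509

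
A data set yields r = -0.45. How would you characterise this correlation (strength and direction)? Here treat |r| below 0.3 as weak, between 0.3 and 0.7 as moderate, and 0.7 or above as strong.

moderate negative

r = -0.45 < 0 so the relationship is negative.
|r| = 0.45, which falls in the moderate range.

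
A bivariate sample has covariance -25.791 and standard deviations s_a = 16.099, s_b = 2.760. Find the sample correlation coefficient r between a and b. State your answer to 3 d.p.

-0.580

r = Cov(a,b) / (s_a · s_b) = -25.791 / (16.099 × 2.760)
  = -25.791 / 44.4332 ≈ -0.580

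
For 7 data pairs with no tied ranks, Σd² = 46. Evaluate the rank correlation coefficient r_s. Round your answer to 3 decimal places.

0.179

ρ = 1 − 6Σd² / [n(n²−1)] = 1 − 6×46 / (7×48)
  = 1 − 276/336 = 1 − 0.8214 ≈ 0.179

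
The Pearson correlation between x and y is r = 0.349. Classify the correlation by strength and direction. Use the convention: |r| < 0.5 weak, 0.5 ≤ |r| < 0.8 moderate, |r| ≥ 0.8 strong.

weak positive

r = 0.349 > 0 so the relationship is positive.
|r| = 0.349, which falls in the weak range.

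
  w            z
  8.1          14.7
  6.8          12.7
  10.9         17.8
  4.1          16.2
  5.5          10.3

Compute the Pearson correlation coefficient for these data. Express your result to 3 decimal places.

0.486

n = 5, Σw = 35.4, Σz = 71.7, Σw² = 277.72, Σz² = 1062.75, Σwz = 522.52
nΣwz − ΣwΣz = 2612.6 − 2538.18 = 74.42
nΣw² − (Σw)² = 1388.6 − 1253.16 = 135.44; nΣz² − (Σz)² = 5313.75 − 5140.89 = 172.86
r = 74.42 / √(135.44 × 172.86) = 74.42 / 153.0103 ≈ 0.486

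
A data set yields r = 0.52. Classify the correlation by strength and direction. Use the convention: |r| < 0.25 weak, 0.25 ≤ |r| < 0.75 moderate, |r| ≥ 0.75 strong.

moderate positive

r = 0.52 > 0 so the relationship is positive.
|r| = 0.52, which falls in the moderate range.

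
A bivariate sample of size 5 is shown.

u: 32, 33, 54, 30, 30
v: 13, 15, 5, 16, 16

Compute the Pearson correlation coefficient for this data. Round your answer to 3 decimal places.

n = 5, Σu = 179, Σv = 65, Σu² = 6829, Σv² = 931, Σuv = 2141
nΣuv − ΣuΣv = 10705 − 11635 = -930
nΣu² − (Σu)² = 34145 − 32041 = 2104; nΣv² − (Σv)² = 4655 − 4225 = 430
r = -930 / √(2104 × 430) = -930 / 951.1677 ≈ -0.978

-0.978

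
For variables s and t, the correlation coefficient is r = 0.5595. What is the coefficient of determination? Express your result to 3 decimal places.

r² = (0.5595)² = 0.313

0.313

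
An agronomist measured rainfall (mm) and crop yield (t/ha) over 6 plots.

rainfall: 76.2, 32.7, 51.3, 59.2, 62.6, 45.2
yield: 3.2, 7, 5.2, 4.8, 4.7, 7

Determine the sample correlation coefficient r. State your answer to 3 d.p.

n = 6, Σx = 327.2, Σy = 31.9, Σx² = 18973.86, Σy² = 180.41, Σxy = 1634.28
nΣxy − ΣxΣy = 9805.68 − 10437.68 = -632
nΣx² − (Σx)² = 113843.16 − 107059.84 = 6783.32; nΣy² − (Σy)² = 1082.46 − 1017.61 = 64.85
r = -632 / √(6783.32 × 64.85) = -632 / 663.2483 ≈ -0.953

-0.953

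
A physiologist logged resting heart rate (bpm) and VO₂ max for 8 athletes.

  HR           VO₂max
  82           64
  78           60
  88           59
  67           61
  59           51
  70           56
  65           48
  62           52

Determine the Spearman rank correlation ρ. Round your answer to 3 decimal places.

0.690

Rank HR: 7, 6, 8, 4, 1, 5, 3, 2
Rank VO₂max: 8, 6, 5, 7, 2, 4, 1, 3
d = rank(HR) − rank(VO₂max): -1, 0, 3, -3, -1, 1, 2, -1; Σd² = 26
ρ = 1 − 6Σd² / [n(n²−1)] = 1 − 6×26 / (8×63) = 1 − 156/504 ≈ 0.690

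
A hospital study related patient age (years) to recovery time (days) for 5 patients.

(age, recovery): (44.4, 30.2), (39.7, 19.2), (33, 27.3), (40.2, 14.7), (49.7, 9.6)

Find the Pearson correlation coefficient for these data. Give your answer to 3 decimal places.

n = 5, Σx = 207, Σy = 101, Σx² = 8722.58, Σy² = 2334.22, Σxy = 4072.08
nΣxy − ΣxΣy = 20360.4 − 20907 = -546.6
nΣx² − (Σx)² = 43612.9 − 42849 = 763.9; nΣy² − (Σy)² = 11671.1 − 10201 = 1470.1
r = -546.6 / √(763.9 × 1470.1) = -546.6 / 1059.7214 ≈ -0.516

-0.516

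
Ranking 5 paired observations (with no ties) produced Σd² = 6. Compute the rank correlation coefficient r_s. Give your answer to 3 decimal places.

ρ = 1 − 6Σd² / [n(n²−1)] = 1 − 6×6 / (5×24)
  = 1 − 36/120 = 1 − 0.3000 ≈ 0.700

0.700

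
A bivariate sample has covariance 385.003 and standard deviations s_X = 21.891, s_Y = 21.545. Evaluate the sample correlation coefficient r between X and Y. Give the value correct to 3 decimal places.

r = Cov(X,Y) / (s_X · s_Y) = 385.003 / (21.891 × 21.545)
  = 385.003 / 471.6416 ≈ 0.816

0.816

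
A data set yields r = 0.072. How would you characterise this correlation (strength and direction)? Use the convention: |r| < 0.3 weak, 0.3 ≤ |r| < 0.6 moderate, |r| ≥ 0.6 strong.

weak positive

r = 0.072 > 0 so the relationship is positive.
|r| = 0.072, which falls in the weak range.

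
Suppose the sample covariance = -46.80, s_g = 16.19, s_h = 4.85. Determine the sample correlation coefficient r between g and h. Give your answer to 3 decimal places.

r = Cov(g,h) / (s_g · s_h) = -46.80 / (16.19 × 4.85)
  = -46.80 / 78.5215 ≈ -0.596

-0.596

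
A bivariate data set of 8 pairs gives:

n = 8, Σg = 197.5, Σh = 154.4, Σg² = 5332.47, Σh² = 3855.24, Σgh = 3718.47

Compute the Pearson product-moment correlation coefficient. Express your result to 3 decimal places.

r = (nΣgh − ΣgΣh) / √[(nΣg² − (Σg)²)(nΣh² − (Σh)²)]
Numerator: 8×3718.47 − 197.5×154.4 = -746.24
Denominator: √[(42659.76 − 39006.25)(30841.92 − 23839.36)] = √[3653.51 × 7002.56] = 5058.0553
r = -746.24 / 5058.0553 ≈ -0.148

-0.148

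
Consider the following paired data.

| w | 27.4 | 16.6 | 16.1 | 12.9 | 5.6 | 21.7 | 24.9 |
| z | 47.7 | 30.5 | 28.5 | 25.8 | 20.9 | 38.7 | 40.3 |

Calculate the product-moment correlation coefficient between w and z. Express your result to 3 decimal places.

n = 7, Σw = 125.2, Σz = 232.4, Σw² = 2574.2, Σz² = 8242.02, Σwz = 4565.25
nΣwz − ΣwΣz = 31956.75 − 29096.48 = 2860.27
nΣw² − (Σw)² = 18019.4 − 15675.04 = 2344.36; nΣz² − (Σz)² = 57694.14 − 54009.76 = 3684.38
r = 2860.27 / √(2344.36 × 3684.38) = 2860.27 / 2938.9646 ≈ 0.973

0.973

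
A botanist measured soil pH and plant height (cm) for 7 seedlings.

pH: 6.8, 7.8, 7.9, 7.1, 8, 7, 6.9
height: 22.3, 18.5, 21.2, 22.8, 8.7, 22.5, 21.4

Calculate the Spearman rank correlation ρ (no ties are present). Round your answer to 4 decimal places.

-0.6429

Rank pH: 1, 5, 6, 4, 7, 3, 2
Rank height: 5, 2, 3, 7, 1, 6, 4
d = rank(pH) − rank(height): -4, 3, 3, -3, 6, -3, -2; Σd² = 92
ρ = 1 − 6Σd² / [n(n²−1)] = 1 − 6×92 / (7×48) = 1 − 552/336 ≈ -0.6429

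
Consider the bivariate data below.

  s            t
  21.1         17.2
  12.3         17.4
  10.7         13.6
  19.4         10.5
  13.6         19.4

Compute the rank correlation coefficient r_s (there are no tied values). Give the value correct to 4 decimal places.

Rank s: 5, 2, 1, 4, 3
Rank t: 3, 4, 2, 1, 5
d = rank(s) − rank(t): 2, -2, -1, 3, -2; Σd² = 22
ρ = 1 − 6Σd² / [n(n²−1)] = 1 − 6×22 / (5×24) = 1 − 132/120 ≈ -0.1000

-0.1000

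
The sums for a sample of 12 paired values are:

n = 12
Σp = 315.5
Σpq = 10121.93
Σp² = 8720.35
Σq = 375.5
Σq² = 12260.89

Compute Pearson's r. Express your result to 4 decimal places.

0.5351

r = (nΣpq − ΣpΣq) / √[(nΣp² − (Σp)²)(nΣq² − (Σq)²)]
Numerator: 12×10121.93 − 315.5×375.5 = 2992.91
Denominator: √[(104644.2 − 99540.25)(147130.68 − 141000.25)] = √[5103.95 × 6130.43] = 5593.6936
r = 2992.91 / 5593.6936 ≈ 0.5351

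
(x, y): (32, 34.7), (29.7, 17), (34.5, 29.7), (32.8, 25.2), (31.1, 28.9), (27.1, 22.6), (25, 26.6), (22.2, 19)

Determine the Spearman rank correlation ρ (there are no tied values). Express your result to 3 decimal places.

Rank x: 6, 4, 8, 7, 5, 3, 2, 1
Rank y: 8, 1, 7, 4, 6, 3, 5, 2
d = rank(x) − rank(y): -2, 3, 1, 3, -1, 0, -3, -1; Σd² = 34
ρ = 1 − 6Σd² / [n(n²−1)] = 1 − 6×34 / (8×63) = 1 − 204/504 ≈ 0.595

0.595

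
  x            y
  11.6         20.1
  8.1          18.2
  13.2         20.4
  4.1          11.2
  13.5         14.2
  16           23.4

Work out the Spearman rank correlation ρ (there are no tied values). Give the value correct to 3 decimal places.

Rank x: 3, 2, 4, 1, 5, 6
Rank y: 4, 3, 5, 1, 2, 6
d = rank(x) − rank(y): -1, -1, -1, 0, 3, 0; Σd² = 12
ρ = 1 − 6Σd² / [n(n²−1)] = 1 − 6×12 / (6×35) = 1 − 72/210 ≈ 0.657

0.657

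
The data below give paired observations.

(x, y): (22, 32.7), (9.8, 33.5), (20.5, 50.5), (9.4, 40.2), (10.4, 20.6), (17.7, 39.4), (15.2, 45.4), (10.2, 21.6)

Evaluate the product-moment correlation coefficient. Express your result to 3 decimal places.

0.508

n = 8, Σx = 115.2, Σy = 283.9, Σx² = 1845.18, Σy² = 10862.27, Σxy = 4282.85
nΣxy − ΣxΣy = 34262.8 − 32705.28 = 1557.52
nΣx² − (Σx)² = 14761.44 − 13271.04 = 1490.4; nΣy² − (Σy)² = 86898.16 − 80599.21 = 6298.95
r = 1557.52 / √(1490.4 × 6298.95) = 1557.52 / 3063.9770 ≈ 0.508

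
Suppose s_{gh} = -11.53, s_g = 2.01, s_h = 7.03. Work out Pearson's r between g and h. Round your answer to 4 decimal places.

-0.8160

r = Cov(g,h) / (s_g · s_h) = -11.53 / (2.01 × 7.03)
  = -11.53 / 14.1303 ≈ -0.8160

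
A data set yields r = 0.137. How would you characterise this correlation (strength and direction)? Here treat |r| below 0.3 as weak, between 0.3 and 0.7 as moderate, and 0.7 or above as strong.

weak positive

r = 0.137 > 0 so the relationship is positive.
|r| = 0.137, which falls in the weak range.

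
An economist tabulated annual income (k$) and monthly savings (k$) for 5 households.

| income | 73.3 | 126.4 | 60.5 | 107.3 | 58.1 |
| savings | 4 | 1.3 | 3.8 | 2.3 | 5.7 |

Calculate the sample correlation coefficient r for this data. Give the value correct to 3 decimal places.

n = 5, Σx = 425.6, Σy = 17.1, Σx² = 39899, Σy² = 69.91, Σxy = 1265.38
nΣxy − ΣxΣy = 6326.9 − 7277.76 = -950.86
nΣx² − (Σx)² = 199495 − 181135.36 = 18359.64; nΣy² − (Σy)² = 349.55 − 292.41 = 57.14
r = -950.86 / √(18359.64 × 57.14) = -950.86 / 1024.2411 ≈ -0.928

-0.928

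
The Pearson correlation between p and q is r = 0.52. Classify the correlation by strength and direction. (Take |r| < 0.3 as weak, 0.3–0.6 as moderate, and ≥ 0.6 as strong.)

moderate positive

r = 0.52 > 0 so the relationship is positive.
|r| = 0.52, which falls in the moderate range.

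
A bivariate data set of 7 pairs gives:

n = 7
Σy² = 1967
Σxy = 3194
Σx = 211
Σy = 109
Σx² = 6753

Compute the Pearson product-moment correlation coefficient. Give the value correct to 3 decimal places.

r = (nΣxy − ΣxΣy) / √[(nΣx² − (Σx)²)(nΣy² − (Σy)²)]
Numerator: 7×3194 − 211×109 = -641
Denominator: √[(47271 − 44521)(13769 − 11881)] = √[2750 × 1888] = 2278.5961
r = -641 / 2278.5961 ≈ -0.281

-0.281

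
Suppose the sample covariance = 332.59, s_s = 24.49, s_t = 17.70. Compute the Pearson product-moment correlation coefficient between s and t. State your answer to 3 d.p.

r = Cov(s,t) / (s_s · s_t) = 332.59 / (24.49 × 17.70)
  = 332.59 / 433.4730 ≈ 0.767

0.767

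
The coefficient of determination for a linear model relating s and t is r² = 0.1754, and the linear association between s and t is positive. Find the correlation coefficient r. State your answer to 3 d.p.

0.419

|r| = √0.1754 = 0.419
The association is positive, so r = 0.419.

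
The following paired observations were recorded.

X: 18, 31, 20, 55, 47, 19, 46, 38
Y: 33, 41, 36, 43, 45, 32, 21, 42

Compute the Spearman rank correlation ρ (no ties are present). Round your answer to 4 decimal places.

Rank X: 1, 4, 3, 8, 7, 2, 6, 5
Rank Y: 3, 5, 4, 7, 8, 2, 1, 6
d = rank(X) − rank(Y): -2, -1, -1, 1, -1, 0, 5, -1; Σd² = 34
ρ = 1 − 6Σd² / [n(n²−1)] = 1 − 6×34 / (8×63) = 1 − 204/504 ≈ 0.5952

0.5952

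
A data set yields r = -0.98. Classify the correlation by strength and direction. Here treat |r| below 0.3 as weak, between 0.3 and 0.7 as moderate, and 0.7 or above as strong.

r = -0.98 < 0 so the relationship is negative.
|r| = 0.98, which falls in the strong range.

strong negative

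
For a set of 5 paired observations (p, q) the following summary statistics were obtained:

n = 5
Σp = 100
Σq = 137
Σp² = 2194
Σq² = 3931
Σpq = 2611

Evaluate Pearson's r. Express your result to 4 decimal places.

r = (nΣpq − ΣpΣq) / √[(nΣp² − (Σp)²)(nΣq² − (Σq)²)]
Numerator: 5×2611 − 100×137 = -645
Denominator: √[(10970 − 10000)(19655 − 18769)] = √[970 × 886] = 927.0491
r = -645 / 927.0491 ≈ -0.6958

-0.6958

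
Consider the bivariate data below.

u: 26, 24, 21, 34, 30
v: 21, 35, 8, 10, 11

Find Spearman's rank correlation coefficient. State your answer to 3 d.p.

0.000

Rank u: 3, 2, 1, 5, 4
Rank v: 4, 5, 1, 2, 3
d = rank(u) − rank(v): -1, -3, 0, 3, 1; Σd² = 20
ρ = 1 − 6Σd² / [n(n²−1)] = 1 − 6×20 / (5×24) = 1 − 120/120 ≈ 0.000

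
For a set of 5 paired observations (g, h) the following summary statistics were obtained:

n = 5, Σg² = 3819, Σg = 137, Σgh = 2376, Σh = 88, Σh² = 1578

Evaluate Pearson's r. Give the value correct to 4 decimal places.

-0.8067

r = (nΣgh − ΣgΣh) / √[(nΣg² − (Σg)²)(nΣh² − (Σh)²)]
Numerator: 5×2376 − 137×88 = -176
Denominator: √[(19095 − 18769)(7890 − 7744)] = √[326 × 146] = 218.1651
r = -176 / 218.1651 ≈ -0.8067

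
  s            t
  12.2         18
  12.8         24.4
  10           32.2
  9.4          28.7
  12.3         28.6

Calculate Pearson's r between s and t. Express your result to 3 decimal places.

-0.609

n = 5, Σs = 56.7, Σt = 131.9, Σs² = 652.33, Σt² = 3597.85, Σst = 1475.48
nΣst − ΣsΣt = 7377.4 − 7478.73 = -101.33
nΣs² − (Σs)² = 3261.65 − 3214.89 = 46.76; nΣt² − (Σt)² = 17989.25 − 17397.61 = 591.64
r = -101.33 / √(46.76 × 591.64) = -101.33 / 166.3282 ≈ -0.609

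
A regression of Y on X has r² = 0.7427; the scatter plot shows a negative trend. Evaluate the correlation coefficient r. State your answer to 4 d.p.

|r| = √0.7427 = 0.8618
The association is negative, so r = −0.8618.

-0.8618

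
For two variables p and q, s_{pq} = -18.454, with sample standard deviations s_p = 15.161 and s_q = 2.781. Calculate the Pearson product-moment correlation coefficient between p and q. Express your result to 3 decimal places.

-0.438

r = Cov(p,q) / (s_p · s_q) = -18.454 / (15.161 × 2.781)
  = -18.454 / 42.1627 ≈ -0.438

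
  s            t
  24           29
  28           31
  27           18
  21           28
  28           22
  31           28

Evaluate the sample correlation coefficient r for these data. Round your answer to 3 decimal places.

-0.139

n = 6, Σs = 159, Σt = 156, Σs² = 4275, Σt² = 4178, Σst = 4122
nΣst − ΣsΣt = 24732 − 24804 = -72
nΣs² − (Σs)² = 25650 − 25281 = 369; nΣt² − (Σt)² = 25068 − 24336 = 732
r = -72 / √(369 × 732) = -72 / 519.7192 ≈ -0.139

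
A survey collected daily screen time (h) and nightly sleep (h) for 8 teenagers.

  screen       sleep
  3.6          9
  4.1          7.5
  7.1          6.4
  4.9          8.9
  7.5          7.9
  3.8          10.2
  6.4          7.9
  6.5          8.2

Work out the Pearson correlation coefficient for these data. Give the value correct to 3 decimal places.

-0.651

n = 8, Σx = 43.9, Σy = 66, Σx² = 258.09, Σy² = 553.52, Σxy = 354.07
nΣxy − ΣxΣy = 2832.56 − 2897.4 = -64.84
nΣx² − (Σx)² = 2064.72 − 1927.21 = 137.51; nΣy² − (Σy)² = 4428.16 − 4356 = 72.16
r = -64.84 / √(137.51 × 72.16) = -64.84 / 99.6129 ≈ -0.651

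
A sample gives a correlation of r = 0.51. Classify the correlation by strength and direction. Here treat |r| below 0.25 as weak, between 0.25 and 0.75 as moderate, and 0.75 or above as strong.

moderate positive

r = 0.51 > 0 so the relationship is positive.
|r| = 0.51, which falls in the moderate range.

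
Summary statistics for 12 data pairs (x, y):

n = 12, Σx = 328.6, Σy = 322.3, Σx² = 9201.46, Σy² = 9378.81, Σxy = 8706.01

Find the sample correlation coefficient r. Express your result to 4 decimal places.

-0.3122

r = (nΣxy − ΣxΣy) / √[(nΣx² − (Σx)²)(nΣy² − (Σy)²)]
Numerator: 12×8706.01 − 328.6×322.3 = -1435.66
Denominator: √[(110417.52 − 107977.96)(112545.72 − 103877.29)] = √[2439.56 × 8668.43] = 4598.6036
r = -1435.66 / 4598.6036 ≈ -0.3122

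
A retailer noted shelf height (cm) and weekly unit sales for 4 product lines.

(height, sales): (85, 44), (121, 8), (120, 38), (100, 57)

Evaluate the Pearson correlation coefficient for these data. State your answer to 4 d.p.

-0.6389

n = 4, Σx = 426, Σy = 147, Σx² = 46266, Σy² = 6693, Σxy = 14968
nΣxy − ΣxΣy = 59872 − 62622 = -2750
nΣx² − (Σx)² = 185064 − 181476 = 3588; nΣy² − (Σy)² = 26772 − 21609 = 5163
r = -2750 / √(3588 × 5163) = -2750 / 4304.0497 ≈ -0.6389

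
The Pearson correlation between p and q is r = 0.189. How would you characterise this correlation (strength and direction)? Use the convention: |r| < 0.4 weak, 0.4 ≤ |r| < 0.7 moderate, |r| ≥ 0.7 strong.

weak positive

r = 0.189 > 0 so the relationship is positive.
|r| = 0.189, which falls in the weak range.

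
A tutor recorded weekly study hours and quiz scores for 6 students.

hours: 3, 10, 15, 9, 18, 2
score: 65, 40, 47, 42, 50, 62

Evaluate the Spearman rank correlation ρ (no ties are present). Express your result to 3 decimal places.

-0.429

Rank hours: 2, 4, 5, 3, 6, 1
Rank score: 6, 1, 3, 2, 4, 5
d = rank(hours) − rank(score): -4, 3, 2, 1, 2, -4; Σd² = 50
ρ = 1 − 6Σd² / [n(n²−1)] = 1 − 6×50 / (6×35) = 1 − 300/210 ≈ -0.429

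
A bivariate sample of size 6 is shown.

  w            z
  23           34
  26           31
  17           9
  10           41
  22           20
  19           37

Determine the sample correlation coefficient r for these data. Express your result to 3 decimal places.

-0.179

n = 6, Σw = 117, Σz = 172, Σw² = 2439, Σz² = 5648, Σwz = 3294
nΣwz − ΣwΣz = 19764 − 20124 = -360
nΣw² − (Σw)² = 14634 − 13689 = 945; nΣz² − (Σz)² = 33888 − 29584 = 4304
r = -360 / √(945 × 4304) = -360 / 2016.7499 ≈ -0.179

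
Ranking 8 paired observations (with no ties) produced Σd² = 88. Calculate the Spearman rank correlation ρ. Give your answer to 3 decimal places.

-0.048

ρ = 1 − 6Σd² / [n(n²−1)] = 1 − 6×88 / (8×63)
  = 1 − 528/504 = 1 − 1.0476 ≈ -0.048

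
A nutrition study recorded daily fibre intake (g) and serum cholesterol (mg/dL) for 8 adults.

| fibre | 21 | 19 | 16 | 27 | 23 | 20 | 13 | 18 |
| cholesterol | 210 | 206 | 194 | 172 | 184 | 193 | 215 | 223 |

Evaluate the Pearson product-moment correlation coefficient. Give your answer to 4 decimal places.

-0.7254

n = 8, Σx = 157, Σy = 1597, Σx² = 3209, Σy² = 320815, Σxy = 30973
nΣxy − ΣxΣy = 247784 − 250729 = -2945
nΣx² − (Σx)² = 25672 − 24649 = 1023; nΣy² − (Σy)² = 2566520 − 2550409 = 16111
r = -2945 / √(1023 × 16111) = -2945 / 4059.7479 ≈ -0.7254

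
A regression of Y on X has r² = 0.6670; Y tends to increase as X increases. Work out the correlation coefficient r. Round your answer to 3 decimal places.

|r| = √0.6670 = 0.817
The association is positive, so r = 0.817.

0.817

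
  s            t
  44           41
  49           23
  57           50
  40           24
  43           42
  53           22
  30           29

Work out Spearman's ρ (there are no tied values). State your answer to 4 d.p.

Rank s: 4, 5, 7, 2, 3, 6, 1
Rank t: 5, 2, 7, 3, 6, 1, 4
d = rank(s) − rank(t): -1, 3, 0, -1, -3, 5, -3; Σd² = 54
ρ = 1 − 6Σd² / [n(n²−1)] = 1 − 6×54 / (7×48) = 1 − 324/336 ≈ 0.0357

0.0357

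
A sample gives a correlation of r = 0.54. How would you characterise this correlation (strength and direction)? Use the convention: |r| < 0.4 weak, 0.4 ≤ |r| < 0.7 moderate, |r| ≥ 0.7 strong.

moderate positive

r = 0.54 > 0 so the relationship is positive.
|r| = 0.54, which falls in the moderate range.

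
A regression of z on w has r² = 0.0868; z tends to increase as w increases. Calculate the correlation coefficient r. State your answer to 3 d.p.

0.295

|r| = √0.0868 = 0.295
The association is positive, so r = 0.295.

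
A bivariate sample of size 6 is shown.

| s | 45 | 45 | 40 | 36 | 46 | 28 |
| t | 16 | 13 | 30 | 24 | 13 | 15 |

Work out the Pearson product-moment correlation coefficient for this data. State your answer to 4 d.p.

-0.2174

n = 6, Σs = 240, Σt = 111, Σs² = 9846, Σt² = 2295, Σst = 4387
nΣst − ΣsΣt = 26322 − 26640 = -318
nΣs² − (Σs)² = 59076 − 57600 = 1476; nΣt² − (Σt)² = 13770 − 12321 = 1449
r = -318 / √(1476 × 1449) = -318 / 1462.4377 ≈ -0.2174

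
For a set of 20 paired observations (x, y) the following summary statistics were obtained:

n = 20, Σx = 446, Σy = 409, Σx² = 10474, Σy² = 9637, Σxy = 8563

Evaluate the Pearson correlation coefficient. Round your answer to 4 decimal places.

-0.6801

r = (nΣxy − ΣxΣy) / √[(nΣx² − (Σx)²)(nΣy² − (Σy)²)]
Numerator: 20×8563 − 446×409 = -11154
Denominator: √[(209480 − 198916)(192740 − 167281)] = √[10564 × 25459] = 16399.6609
r = -11154 / 16399.6609 ≈ -0.6801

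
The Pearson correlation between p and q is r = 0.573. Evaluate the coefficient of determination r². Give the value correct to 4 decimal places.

r² = (0.573)² = 0.3283

0.3283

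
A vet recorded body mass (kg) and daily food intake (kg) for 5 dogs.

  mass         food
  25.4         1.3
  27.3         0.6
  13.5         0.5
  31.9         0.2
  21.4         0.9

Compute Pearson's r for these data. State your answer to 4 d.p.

n = 5, Σx = 119.5, Σy = 3.5, Σx² = 3048.27, Σy² = 3.15, Σxy = 81.79
nΣxy − ΣxΣy = 408.95 − 418.25 = -9.3
nΣx² − (Σx)² = 15241.35 − 14280.25 = 961.1; nΣy² − (Σy)² = 15.75 − 12.25 = 3.5
r = -9.3 / √(961.1 × 3.5) = -9.3 / 57.9987 ≈ -0.1603

-0.1603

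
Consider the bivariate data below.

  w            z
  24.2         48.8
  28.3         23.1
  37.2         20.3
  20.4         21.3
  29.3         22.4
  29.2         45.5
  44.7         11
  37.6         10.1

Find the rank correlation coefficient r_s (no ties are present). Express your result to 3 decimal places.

-0.714

Rank w: 2, 3, 6, 1, 5, 4, 8, 7
Rank z: 8, 6, 3, 4, 5, 7, 2, 1
d = rank(w) − rank(z): -6, -3, 3, -3, 0, -3, 6, 6; Σd² = 144
ρ = 1 − 6Σd² / [n(n²−1)] = 1 − 6×144 / (8×63) = 1 − 864/504 ≈ -0.714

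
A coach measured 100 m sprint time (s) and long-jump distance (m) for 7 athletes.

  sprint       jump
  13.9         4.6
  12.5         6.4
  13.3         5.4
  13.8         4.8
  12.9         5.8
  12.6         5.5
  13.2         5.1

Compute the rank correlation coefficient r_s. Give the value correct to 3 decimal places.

Rank sprint: 7, 1, 5, 6, 3, 2, 4
Rank jump: 1, 7, 4, 2, 6, 5, 3
d = rank(sprint) − rank(jump): 6, -6, 1, 4, -3, -3, 1; Σd² = 108
ρ = 1 − 6Σd² / [n(n²−1)] = 1 − 6×108 / (7×48) = 1 − 648/336 ≈ -0.929

-0.929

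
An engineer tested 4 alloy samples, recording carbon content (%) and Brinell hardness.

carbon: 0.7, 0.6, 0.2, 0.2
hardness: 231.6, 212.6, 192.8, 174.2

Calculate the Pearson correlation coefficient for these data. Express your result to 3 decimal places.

0.937

n = 4, Σx = 1.7, Σy = 811.2, Σx² = 0.93, Σy² = 166354.8, Σxy = 363.08
nΣxy − ΣxΣy = 1452.32 − 1379.04 = 73.28
nΣx² − (Σx)² = 3.72 − 2.89 = 0.83; nΣy² − (Σy)² = 665419.2 − 658045.44 = 7373.76
r = 73.28 / √(0.83 × 7373.76) = 73.28 / 78.2318 ≈ 0.937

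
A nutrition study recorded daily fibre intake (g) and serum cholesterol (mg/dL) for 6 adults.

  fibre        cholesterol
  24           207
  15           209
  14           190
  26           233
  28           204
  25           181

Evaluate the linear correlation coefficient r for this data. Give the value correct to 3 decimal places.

n = 6, Σx = 132, Σy = 1224, Σx² = 3082, Σy² = 251296, Σxy = 27058
nΣxy − ΣxΣy = 162348 − 161568 = 780
nΣx² − (Σx)² = 18492 − 17424 = 1068; nΣy² − (Σy)² = 1507776 − 1498176 = 9600
r = 780 / √(1068 × 9600) = 780 / 3201.9994 ≈ 0.244

0.244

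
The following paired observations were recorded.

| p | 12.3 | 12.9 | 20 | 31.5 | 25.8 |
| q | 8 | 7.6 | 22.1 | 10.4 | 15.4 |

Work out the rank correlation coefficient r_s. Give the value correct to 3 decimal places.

Rank p: 1, 2, 3, 5, 4
Rank q: 2, 1, 5, 3, 4
d = rank(p) − rank(q): -1, 1, -2, 2, 0; Σd² = 10
ρ = 1 − 6Σd² / [n(n²−1)] = 1 − 6×10 / (5×24) = 1 − 60/120 ≈ 0.500

0.500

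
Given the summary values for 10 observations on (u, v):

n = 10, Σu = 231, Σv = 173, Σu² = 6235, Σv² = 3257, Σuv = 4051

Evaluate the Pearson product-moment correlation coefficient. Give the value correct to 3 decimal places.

r = (nΣuv − ΣuΣv) / √[(nΣu² − (Σu)²)(nΣv² − (Σv)²)]
Numerator: 10×4051 − 231×173 = 547
Denominator: √[(62350 − 53361)(32570 − 29929)] = √[8989 × 2641] = 4872.3659
r = 547 / 4872.3659 ≈ 0.112

0.112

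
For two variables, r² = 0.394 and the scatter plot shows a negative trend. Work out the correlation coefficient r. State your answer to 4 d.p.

-0.6277

|r| = √0.394 = 0.6277
The association is negative, so r = −0.6277.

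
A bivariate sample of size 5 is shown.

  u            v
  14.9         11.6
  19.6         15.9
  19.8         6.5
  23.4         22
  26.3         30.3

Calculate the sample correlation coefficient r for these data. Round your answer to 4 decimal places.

0.8145

n = 5, Σu = 104, Σv = 86.3, Σu² = 2237.46, Σv² = 1831.71, Σuv = 1924.87
nΣuv − ΣuΣv = 9624.35 − 8975.2 = 649.15
nΣu² − (Σu)² = 11187.3 − 10816 = 371.3; nΣv² − (Σv)² = 9158.55 − 7447.69 = 1710.86
r = 649.15 / √(371.3 × 1710.86) = 649.15 / 797.0209 ≈ 0.8145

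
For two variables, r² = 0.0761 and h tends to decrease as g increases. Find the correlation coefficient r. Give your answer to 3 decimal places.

|r| = √0.0761 = 0.276
The association is negative, so r = −0.276.

-0.276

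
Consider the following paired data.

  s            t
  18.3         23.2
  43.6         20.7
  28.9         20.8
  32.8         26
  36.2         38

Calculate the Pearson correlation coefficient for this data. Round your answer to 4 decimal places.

n = 5, Σs = 159.8, Σt = 128.7, Σs² = 5457.34, Σt² = 3519.37, Σst = 4156.6
nΣst − ΣsΣt = 20783 − 20566.26 = 216.74
nΣs² − (Σs)² = 27286.7 − 25536.04 = 1750.66; nΣt² − (Σt)² = 17596.85 − 16563.69 = 1033.16
r = 216.74 / √(1750.66 × 1033.16) = 216.74 / 1344.8836 ≈ 0.1612

0.1612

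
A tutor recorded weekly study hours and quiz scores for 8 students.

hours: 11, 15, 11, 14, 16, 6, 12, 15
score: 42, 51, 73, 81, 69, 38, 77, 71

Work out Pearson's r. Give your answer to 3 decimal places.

0.556

n = 8, Σx = 100, Σy = 502, Σx² = 1324, Σy² = 33430, Σxy = 6485
nΣxy − ΣxΣy = 51880 − 50200 = 1680
nΣx² − (Σx)² = 10592 − 10000 = 592; nΣy² − (Σy)² = 267440 − 252004 = 15436
r = 1680 / √(592 × 15436) = 1680 / 3022.9310 ≈ 0.556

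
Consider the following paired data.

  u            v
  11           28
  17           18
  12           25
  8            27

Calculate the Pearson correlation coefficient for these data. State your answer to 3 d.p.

-0.909

n = 4, Σu = 48, Σv = 98, Σu² = 618, Σv² = 2462, Σuv = 1130
nΣuv − ΣuΣv = 4520 − 4704 = -184
nΣu² − (Σu)² = 2472 − 2304 = 168; nΣv² − (Σv)² = 9848 − 9604 = 244
r = -184 / √(168 × 244) = -184 / 202.4648 ≈ -0.909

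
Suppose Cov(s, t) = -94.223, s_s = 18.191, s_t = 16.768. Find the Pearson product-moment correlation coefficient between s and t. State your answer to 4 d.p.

-0.3089

r = Cov(s,t) / (s_s · s_t) = -94.223 / (18.191 × 16.768)
  = -94.223 / 305.0267 ≈ -0.3089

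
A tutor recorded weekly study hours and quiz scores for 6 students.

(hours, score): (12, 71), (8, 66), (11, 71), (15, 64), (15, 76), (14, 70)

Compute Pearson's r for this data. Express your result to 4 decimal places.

n = 6, Σx = 75, Σy = 418, Σx² = 975, Σy² = 29210, Σxy = 5241
nΣxy − ΣxΣy = 31446 − 31350 = 96
nΣx² − (Σx)² = 5850 − 5625 = 225; nΣy² − (Σy)² = 175260 − 174724 = 536
r = 96 / √(225 × 536) = 96 / 347.2751 ≈ 0.2764

0.2764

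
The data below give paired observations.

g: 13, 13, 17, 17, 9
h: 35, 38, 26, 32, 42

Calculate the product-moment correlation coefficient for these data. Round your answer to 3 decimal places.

n = 5, Σg = 69, Σh = 173, Σg² = 997, Σh² = 6133, Σgh = 2313
nΣgh − ΣgΣh = 11565 − 11937 = -372
nΣg² − (Σg)² = 4985 − 4761 = 224; nΣh² − (Σh)² = 30665 − 29929 = 736
r = -372 / √(224 × 736) = -372 / 406.0345 ≈ -0.916

-0.916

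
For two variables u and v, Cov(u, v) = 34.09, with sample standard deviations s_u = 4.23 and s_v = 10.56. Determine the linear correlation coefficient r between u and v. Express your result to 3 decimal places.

r = Cov(u,v) / (s_u · s_v) = 34.09 / (4.23 × 10.56)
  = 34.09 / 44.6688 ≈ 0.763

0.763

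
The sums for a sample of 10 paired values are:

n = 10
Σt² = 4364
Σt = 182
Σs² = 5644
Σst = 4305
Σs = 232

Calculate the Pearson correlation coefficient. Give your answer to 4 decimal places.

0.1575

r = (nΣst − ΣsΣt) / √[(nΣs² − (Σs)²)(nΣt² − (Σt)²)]
Numerator: 10×4305 − 232×182 = 826
Denominator: √[(56440 − 53824)(43640 − 33124)] = √[2616 × 10516] = 5244.9839
r = 826 / 5244.9839 ≈ 0.1575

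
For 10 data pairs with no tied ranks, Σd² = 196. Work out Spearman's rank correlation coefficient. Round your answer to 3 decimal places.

ρ = 1 − 6Σd² / [n(n²−1)] = 1 − 6×196 / (10×99)
  = 1 − 1176/990 = 1 − 1.1879 ≈ -0.188

-0.188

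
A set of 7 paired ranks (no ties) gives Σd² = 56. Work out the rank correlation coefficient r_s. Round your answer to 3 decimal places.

0.000

ρ = 1 − 6Σd² / [n(n²−1)] = 1 − 6×56 / (7×48)
  = 1 − 336/336 = 1 − 1.0000 ≈ 0.000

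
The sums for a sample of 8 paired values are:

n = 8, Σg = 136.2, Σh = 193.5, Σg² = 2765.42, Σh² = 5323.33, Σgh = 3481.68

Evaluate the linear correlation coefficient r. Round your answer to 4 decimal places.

r = (nΣgh − ΣgΣh) / √[(nΣg² − (Σg)²)(nΣh² − (Σh)²)]
Numerator: 8×3481.68 − 136.2×193.5 = 1498.74
Denominator: √[(22123.36 − 18550.44)(42586.64 − 37442.25)] = √[3572.92 × 5144.39] = 4287.2478
r = 1498.74 / 4287.2478 ≈ 0.3496

0.3496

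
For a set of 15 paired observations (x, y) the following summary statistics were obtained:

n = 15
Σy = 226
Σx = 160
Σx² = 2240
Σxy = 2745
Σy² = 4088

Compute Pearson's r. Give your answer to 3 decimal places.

0.554

r = (nΣxy − ΣxΣy) / √[(nΣx² − (Σx)²)(nΣy² − (Σy)²)]
Numerator: 15×2745 − 160×226 = 5015
Denominator: √[(33600 − 25600)(61320 − 51076)] = √[8000 × 10244] = 9052.7344
r = 5015 / 9052.7344 ≈ 0.554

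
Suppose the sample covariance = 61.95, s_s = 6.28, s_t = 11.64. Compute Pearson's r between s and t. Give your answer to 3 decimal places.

0.847

r = Cov(s,t) / (s_s · s_t) = 61.95 / (6.28 × 11.64)
  = 61.95 / 73.0992 ≈ 0.847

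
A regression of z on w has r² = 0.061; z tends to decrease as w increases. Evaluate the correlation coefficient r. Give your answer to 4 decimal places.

|r| = √0.061 = 0.2470
The association is negative, so r = −0.2470.

-0.2470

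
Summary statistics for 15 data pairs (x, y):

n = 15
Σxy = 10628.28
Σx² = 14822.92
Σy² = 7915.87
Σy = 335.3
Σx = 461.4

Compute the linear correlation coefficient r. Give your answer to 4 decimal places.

r = (nΣxy − ΣxΣy) / √[(nΣx² − (Σx)²)(nΣy² − (Σy)²)]
Numerator: 15×10628.28 − 461.4×335.3 = 4716.78
Denominator: √[(222343.8 − 212889.96)(118738.05 − 112426.09)] = √[9453.84 × 6311.96] = 7724.7822
r = 4716.78 / 7724.7822 ≈ 0.6106

0.6106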